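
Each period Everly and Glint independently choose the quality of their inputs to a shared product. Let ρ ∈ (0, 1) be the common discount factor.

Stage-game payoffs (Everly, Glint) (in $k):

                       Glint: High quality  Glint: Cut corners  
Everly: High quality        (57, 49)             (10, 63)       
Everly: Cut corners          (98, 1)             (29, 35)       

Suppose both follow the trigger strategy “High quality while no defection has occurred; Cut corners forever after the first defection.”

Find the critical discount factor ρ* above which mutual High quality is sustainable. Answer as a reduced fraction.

41/69

Everly's threshold: (98−57)/(98−29) = 41/69.
Glint's threshold: (63−49)/(63−35) = 1/2.
41/69 > 1/2, so Everly binds and ρ* = 41/69.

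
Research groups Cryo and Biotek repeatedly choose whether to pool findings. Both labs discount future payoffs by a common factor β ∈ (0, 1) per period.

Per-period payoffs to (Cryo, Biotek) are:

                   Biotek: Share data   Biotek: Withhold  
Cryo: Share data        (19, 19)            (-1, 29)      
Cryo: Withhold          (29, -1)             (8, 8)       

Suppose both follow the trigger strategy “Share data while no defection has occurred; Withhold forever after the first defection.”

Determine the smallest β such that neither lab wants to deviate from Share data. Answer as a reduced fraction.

10/21

Cooperation forever yields 19 each period: 19/(1−β).
Deviating yields 29 once, then 8 forever: 29 + 8β/(1−β).
No profitable deviation requires 19/(1−β) ≥ 29 + 8β/(1−β).
Multiplying by (1−β): 19 ≥ 29(1−β) + 8β = 29 − 21β.
So 21β ≥ 10, i.e. β ≥ 10/21.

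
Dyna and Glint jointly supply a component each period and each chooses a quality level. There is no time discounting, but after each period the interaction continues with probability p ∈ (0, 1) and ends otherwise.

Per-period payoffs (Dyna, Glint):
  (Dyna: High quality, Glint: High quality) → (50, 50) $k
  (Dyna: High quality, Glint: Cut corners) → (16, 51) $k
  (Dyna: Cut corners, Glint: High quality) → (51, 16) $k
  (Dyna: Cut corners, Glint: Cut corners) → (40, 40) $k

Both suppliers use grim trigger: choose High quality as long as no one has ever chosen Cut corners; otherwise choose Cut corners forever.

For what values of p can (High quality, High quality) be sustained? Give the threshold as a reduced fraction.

With no time discounting, the continuation probability p plays the role of the discount factor.
Grim-trigger IC: 50/(1−p) ≥ 51 + 40p/(1−p) ⇒ p ≥ (51−50)/(51−40) = 1/11.

1/11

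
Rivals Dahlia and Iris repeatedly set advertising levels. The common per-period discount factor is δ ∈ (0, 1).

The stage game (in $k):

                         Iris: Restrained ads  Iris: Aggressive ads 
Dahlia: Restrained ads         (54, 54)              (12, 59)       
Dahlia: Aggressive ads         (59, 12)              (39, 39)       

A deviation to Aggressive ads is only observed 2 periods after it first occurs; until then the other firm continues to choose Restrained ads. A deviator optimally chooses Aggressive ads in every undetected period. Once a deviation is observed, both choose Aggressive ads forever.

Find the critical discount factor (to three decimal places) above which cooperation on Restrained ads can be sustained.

A deviator earns 59 for 2 periods, then 39 forever; cooperating earns 54 forever. Multiplying the IC by (1−δ):
54 ≥ 59(1−δ^2) + 39δ^2, so 20·δ^2 ≥ 5 and δ^2 ≥ 1/4.
δ ≥ (1/4)^(1/2) ≈ 0.500.

0.500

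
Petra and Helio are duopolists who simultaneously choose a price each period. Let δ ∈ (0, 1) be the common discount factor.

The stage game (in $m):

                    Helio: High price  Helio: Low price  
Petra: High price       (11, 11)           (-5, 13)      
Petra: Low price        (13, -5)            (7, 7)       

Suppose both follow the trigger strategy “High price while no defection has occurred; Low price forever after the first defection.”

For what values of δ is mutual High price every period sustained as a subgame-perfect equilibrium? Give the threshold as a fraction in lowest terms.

11/(1−δ) ≥ 13 + 7δ/(1−δ)
11 ≥ 13 − 6δ
δ ≥ 2/6 = 1/3.

1/3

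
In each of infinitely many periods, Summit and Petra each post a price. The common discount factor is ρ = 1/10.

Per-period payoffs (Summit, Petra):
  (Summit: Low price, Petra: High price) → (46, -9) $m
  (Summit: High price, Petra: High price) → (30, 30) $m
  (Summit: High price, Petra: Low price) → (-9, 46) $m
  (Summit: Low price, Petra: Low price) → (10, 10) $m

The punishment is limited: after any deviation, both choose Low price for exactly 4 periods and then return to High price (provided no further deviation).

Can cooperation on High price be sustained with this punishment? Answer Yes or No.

No

A one-shot deviation gives 46 now, then 10 for 4 periods, then back to 30.
Gain from deviating: (46−30) today; loss: (30−10) in each of the next 4 periods.
No-deviation condition: (30−10)(ρ+…+ρ^4) ≥ 46−30, i.e. ρ+…+ρ^4 ≥ 4/5.
At ρ = 1/10: ρ+…+ρ^4 = 0.1111 < 0.8000.
So cooperation is not sustainable.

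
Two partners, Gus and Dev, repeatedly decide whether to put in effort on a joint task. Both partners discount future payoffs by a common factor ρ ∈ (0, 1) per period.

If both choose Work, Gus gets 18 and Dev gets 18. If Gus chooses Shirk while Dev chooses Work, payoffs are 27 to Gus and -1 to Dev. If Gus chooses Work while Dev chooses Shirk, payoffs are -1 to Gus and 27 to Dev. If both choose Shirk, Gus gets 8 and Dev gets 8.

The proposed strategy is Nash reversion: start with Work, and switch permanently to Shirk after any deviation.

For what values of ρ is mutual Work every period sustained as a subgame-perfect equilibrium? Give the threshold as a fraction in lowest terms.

9/19

Cooperation forever yields 18 each period: 18/(1−ρ).
Deviating yields 27 once, then 8 forever: 27 + 8ρ/(1−ρ).
No profitable deviation requires 18/(1−ρ) ≥ 27 + 8ρ/(1−ρ).
Multiplying by (1−ρ): 18 ≥ 27(1−ρ) + 8ρ = 27 − 19ρ.
So 19ρ ≥ 9, i.e. ρ ≥ 9/19.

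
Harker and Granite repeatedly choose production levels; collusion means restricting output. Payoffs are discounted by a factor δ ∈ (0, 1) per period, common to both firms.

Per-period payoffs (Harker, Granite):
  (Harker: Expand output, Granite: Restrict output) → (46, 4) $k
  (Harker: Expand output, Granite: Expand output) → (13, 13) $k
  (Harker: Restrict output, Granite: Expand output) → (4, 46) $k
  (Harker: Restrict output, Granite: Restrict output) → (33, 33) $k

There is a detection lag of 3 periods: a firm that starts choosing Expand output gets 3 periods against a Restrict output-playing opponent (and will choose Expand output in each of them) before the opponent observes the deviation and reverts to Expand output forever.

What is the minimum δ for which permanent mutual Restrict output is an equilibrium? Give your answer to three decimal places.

0.733

The best deviation is to choose Expand output for all 3 undetected periods, earning 46 each, then 13 forever once detected.
Deviation value: 46(1−δ^3)/(1−δ) + 13δ^3/(1−δ); cooperation value: 33/(1−δ).
IC: 33 ≥ 46(1−δ^3) + 13δ^3 = 46 − 33δ^3.
So δ^3 ≥ 13/33, giving δ ≥ (13/33)^(1/3) ≈ 0.733.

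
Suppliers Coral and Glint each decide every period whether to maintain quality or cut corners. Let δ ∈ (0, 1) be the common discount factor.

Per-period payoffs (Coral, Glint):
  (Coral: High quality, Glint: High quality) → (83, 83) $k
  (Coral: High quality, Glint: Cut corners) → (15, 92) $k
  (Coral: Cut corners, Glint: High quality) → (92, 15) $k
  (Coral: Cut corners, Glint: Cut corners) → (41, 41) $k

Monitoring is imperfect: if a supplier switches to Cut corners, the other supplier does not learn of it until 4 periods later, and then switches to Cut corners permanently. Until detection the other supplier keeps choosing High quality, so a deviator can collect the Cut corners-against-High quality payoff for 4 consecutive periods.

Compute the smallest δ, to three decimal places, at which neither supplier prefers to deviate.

A deviator earns 92 for 4 periods, then 41 forever; cooperating earns 83 forever. Multiplying the IC by (1−δ):
83 ≥ 92(1−δ^4) + 41δ^4, so 51·δ^4 ≥ 9 and δ^4 ≥ 3/17.
δ ≥ (3/17)^(1/4) ≈ 0.648.

0.648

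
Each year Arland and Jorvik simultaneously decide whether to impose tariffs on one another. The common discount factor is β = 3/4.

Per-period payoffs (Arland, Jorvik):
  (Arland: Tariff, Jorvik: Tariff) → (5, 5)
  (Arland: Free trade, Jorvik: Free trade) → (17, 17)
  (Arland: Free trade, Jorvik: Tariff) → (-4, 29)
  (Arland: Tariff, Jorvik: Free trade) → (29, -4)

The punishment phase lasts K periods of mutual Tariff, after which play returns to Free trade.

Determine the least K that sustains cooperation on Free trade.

2

No profitable deviation requires (17−5)(β+…+β^K) ≥ 29−17, i.e. β+…+β^K ≥ 1 ≈ 1.0000.
With β = 3/4, the partial sums are K=1: 0.7500, K=2: 1.3125.
K = 2 is the first length at which the sum reaches 1.0000.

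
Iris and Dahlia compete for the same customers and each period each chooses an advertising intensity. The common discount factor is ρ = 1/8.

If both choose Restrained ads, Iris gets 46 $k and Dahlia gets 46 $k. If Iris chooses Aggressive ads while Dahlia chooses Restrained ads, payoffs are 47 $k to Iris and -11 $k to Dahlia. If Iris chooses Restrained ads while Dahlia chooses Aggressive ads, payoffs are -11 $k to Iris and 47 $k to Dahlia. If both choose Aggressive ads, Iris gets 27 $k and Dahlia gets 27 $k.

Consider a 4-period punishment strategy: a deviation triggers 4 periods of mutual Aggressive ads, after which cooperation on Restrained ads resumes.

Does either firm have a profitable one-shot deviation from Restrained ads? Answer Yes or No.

No

Comparing payoff streams over the 5 periods until play realigns: cooperate → 46(1+ρ+…+ρ^4); deviate → 47 + 27(ρ+…+ρ^4).
Cooperation is sustained iff (46−27)(ρ+…+ρ^4) ≥ 47−46.
ρ+…+ρ^4 = 1/8·(1−(1/8)^4)/(1−1/8) = 0.1428, and (47−46)/(46−27) = 0.0526.
0.1428 ≥ 0.0526, so cooperation is sustainable.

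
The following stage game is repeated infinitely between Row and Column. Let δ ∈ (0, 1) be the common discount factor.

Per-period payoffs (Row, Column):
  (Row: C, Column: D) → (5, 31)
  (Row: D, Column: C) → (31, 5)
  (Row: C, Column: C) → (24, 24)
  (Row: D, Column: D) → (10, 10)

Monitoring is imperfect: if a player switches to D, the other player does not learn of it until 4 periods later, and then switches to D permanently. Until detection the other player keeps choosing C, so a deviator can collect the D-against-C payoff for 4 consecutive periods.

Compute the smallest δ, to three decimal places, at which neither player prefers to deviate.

0.760

Deviating for the 4 undetected periods gains 31−24 = 7 per period over cooperation, then loses 24−10 = 14 per period forever once punishment starts.
Gain: 7(1 + δ + … + δ^3); loss: 14·δ^4/(1−δ).
No profitable deviation ⇔ 7(1−δ^4) ≤ 14·δ^4, i.e. δ^4 ≥ 7/(7+14) = 1/3.
Hence δ ≥ (1/3)^(1/4) ≈ 0.760.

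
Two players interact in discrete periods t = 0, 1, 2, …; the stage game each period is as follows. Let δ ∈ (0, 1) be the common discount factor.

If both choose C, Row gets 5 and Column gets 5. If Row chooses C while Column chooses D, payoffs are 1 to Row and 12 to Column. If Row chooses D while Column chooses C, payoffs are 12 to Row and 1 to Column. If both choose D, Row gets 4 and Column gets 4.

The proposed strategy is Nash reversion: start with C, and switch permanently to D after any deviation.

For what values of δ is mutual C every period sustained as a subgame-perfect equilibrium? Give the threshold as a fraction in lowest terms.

7/8

Cooperation forever yields 5 each period: 5/(1−δ).
Deviating yields 12 once, then 4 forever: 12 + 4δ/(1−δ).
No profitable deviation requires 5/(1−δ) ≥ 12 + 4δ/(1−δ).
Multiplying by (1−δ): 5 ≥ 12(1−δ) + 4δ = 12 − 8δ.
So 8δ ≥ 7, i.e. δ ≥ 7/8.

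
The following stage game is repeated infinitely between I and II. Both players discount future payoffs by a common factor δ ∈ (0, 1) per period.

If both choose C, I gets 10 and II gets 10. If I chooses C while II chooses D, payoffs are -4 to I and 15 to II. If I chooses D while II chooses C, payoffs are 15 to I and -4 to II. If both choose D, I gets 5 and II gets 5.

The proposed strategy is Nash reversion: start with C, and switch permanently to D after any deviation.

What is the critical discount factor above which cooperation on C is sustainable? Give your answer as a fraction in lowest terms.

1/2

Under grim trigger the critical discount factor is (T−C)/(T−P) with T = 15, C = 10, P = 5.
δ* = (15−10)/(15−5) = 5/10 = 1/2.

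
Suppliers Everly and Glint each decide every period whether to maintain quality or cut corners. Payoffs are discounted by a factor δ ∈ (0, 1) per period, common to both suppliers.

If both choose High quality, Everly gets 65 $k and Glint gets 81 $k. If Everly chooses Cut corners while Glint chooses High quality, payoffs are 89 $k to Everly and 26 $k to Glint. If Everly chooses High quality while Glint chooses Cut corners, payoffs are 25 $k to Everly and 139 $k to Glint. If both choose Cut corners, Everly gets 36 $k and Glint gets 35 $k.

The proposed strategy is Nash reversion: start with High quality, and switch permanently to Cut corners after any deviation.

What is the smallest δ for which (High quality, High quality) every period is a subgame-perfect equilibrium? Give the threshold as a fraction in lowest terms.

Everly's threshold: (89−65)/(89−36) = 24/53.
Glint's threshold: (139−81)/(139−35) = 29/52.
24/53 < 29/52, so Glint binds and δ* = 29/52.

29/52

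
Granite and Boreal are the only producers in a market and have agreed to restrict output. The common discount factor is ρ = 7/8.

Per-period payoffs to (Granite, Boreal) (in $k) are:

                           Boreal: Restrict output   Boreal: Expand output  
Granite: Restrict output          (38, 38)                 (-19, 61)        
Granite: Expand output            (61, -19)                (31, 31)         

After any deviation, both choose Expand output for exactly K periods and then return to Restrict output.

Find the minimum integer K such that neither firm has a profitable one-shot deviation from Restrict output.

5

No profitable deviation requires (38−31)(ρ+…+ρ^K) ≥ 61−38, i.e. ρ+…+ρ^K ≥ 23/7 ≈ 3.2857.
With ρ = 7/8, the partial sums are K=1: 0.8750, K=2: 1.6406, K=3: 2.3105, K=4: 2.8967, K=5: 3.4096.
K = 5 is the first length at which the sum reaches 3.2857.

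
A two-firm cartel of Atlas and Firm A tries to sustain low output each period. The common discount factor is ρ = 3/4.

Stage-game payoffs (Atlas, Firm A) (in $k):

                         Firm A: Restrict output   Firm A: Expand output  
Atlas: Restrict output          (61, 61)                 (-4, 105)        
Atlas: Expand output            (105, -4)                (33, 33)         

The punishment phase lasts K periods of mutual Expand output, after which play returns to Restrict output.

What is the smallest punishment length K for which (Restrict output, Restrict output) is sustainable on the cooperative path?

3

Need Σ_{k=1}^{K} ρ^k ≥ (105−61)/(61−33) = 1.5714 at ρ = 3/4.
At K = 2 the sum is 1.3125 < 1.5714; at K = 3 it is 1.7344 ≥ 1.5714.
So the minimum punishment length is K = 3.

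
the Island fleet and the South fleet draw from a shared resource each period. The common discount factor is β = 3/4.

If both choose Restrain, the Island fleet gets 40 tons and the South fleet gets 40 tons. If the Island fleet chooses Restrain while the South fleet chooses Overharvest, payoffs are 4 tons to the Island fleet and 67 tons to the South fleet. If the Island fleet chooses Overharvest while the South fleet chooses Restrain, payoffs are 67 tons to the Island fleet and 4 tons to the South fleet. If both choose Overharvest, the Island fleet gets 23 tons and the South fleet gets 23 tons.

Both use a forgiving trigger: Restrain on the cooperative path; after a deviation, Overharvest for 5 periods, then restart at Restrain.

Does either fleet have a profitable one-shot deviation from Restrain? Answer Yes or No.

Comparing payoff streams over the 6 periods until play realigns: cooperate → 40(1+β+…+β^5); deviate → 67 + 23(β+…+β^5).
Cooperation is sustained iff (40−23)(β+…+β^5) ≥ 67−40.
β+…+β^5 = 3/4·(1−(3/4)^5)/(1−3/4) = 2.2881, and (67−40)/(40−23) = 1.5882.
2.2881 ≥ 1.5882, so cooperation is sustainable.

No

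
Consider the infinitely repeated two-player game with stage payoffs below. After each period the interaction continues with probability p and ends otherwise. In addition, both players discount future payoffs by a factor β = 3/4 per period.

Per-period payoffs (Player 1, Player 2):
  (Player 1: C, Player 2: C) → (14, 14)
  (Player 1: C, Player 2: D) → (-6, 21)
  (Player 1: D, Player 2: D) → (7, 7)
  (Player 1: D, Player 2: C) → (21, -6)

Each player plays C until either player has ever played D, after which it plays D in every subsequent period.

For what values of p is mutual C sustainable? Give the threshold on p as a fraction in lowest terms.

2/3

With continuation probability p and discount β, the effective per-period discount factor is βp.
Grim-trigger IC: βp ≥ (21−14)/(21−7) = 1/2.
So p ≥ (1/2)/(3/4) = 2/3.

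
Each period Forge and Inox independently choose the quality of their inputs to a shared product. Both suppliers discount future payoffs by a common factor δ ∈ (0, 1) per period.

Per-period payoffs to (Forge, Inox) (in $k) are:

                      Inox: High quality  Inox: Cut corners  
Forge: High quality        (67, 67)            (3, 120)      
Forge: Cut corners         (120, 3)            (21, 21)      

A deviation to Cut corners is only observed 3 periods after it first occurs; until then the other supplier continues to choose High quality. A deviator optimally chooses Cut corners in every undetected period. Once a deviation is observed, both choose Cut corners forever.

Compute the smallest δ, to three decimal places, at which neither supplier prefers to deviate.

0.812

Deviating for the 3 undetected periods gains 120−67 = 53 per period over cooperation, then loses 67−21 = 46 per period forever once punishment starts.
Gain: 53(1 + δ + … + δ^2); loss: 46·δ^3/(1−δ).
No profitable deviation ⇔ 53(1−δ^3) ≤ 46·δ^3, i.e. δ^3 ≥ 53/(53+46) = 53/99.
Hence δ ≥ (53/99)^(1/3) ≈ 0.812.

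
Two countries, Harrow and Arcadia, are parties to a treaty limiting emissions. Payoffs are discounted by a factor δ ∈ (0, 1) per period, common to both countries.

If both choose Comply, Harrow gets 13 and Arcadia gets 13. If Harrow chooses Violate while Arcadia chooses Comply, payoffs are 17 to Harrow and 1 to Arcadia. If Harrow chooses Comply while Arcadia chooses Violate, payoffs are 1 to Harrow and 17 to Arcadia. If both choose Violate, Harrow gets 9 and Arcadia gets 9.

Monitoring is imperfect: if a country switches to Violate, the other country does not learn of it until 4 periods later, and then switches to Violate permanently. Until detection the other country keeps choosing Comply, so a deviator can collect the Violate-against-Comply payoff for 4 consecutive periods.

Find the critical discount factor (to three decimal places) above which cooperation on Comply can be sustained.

0.841

Deviating for the 4 undetected periods gains 17−13 = 4 per period over cooperation, then loses 13−9 = 4 per period forever once punishment starts.
Gain: 4(1 + δ + … + δ^3); loss: 4·δ^4/(1−δ).
No profitable deviation ⇔ 4(1−δ^4) ≤ 4·δ^4, i.e. δ^4 ≥ 4/(4+4) = 1/2.
Hence δ ≥ (1/2)^(1/4) ≈ 0.841.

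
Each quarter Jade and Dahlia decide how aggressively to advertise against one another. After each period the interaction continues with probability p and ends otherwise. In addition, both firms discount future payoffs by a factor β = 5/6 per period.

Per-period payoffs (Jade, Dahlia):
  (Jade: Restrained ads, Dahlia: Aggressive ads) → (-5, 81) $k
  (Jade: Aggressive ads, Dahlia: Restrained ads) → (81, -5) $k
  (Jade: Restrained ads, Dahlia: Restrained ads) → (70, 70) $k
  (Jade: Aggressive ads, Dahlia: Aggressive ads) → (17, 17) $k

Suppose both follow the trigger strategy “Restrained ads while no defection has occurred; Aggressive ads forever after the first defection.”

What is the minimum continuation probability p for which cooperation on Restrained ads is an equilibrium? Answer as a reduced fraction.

33/160

Expected continuation weight on next period's payoff is β·p = 5/6·p, which plays the role of the discount factor.
Cooperation requires 5/6·p ≥ (81−70)/(81−17) = 11/64, hence p ≥ 33/160.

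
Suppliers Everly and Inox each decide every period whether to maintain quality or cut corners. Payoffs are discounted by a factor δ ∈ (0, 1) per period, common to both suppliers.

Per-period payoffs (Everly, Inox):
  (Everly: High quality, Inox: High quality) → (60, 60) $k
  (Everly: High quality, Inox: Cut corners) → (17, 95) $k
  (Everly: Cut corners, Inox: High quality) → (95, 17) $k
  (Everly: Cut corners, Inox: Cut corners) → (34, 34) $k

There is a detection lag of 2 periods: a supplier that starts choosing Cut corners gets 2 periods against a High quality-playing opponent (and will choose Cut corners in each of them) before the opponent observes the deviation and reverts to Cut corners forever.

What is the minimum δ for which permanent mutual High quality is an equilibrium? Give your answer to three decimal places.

Deviating for the 2 undetected periods gains 95−60 = 35 per period over cooperation, then loses 60−34 = 26 per period forever once punishment starts.
Gain: 35(1 + δ + … + δ^1); loss: 26·δ^2/(1−δ).
No profitable deviation ⇔ 35(1−δ^2) ≤ 26·δ^2, i.e. δ^2 ≥ 35/(35+26) = 35/61.
Hence δ ≥ (35/61)^(1/2) ≈ 0.757.

0.757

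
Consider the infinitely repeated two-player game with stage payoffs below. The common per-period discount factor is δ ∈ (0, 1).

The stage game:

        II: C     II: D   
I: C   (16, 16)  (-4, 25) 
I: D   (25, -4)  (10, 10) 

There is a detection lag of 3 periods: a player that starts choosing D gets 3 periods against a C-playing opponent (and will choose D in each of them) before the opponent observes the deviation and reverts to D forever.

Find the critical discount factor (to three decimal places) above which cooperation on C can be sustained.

0.843

Deviating for the 3 undetected periods gains 25−16 = 9 per period over cooperation, then loses 16−10 = 6 per period forever once punishment starts.
Gain: 9(1 + δ + … + δ^2); loss: 6·δ^3/(1−δ).
No profitable deviation ⇔ 9(1−δ^3) ≤ 6·δ^3, i.e. δ^3 ≥ 9/(9+6) = 3/5.
Hence δ ≥ (3/5)^(1/3) ≈ 0.843.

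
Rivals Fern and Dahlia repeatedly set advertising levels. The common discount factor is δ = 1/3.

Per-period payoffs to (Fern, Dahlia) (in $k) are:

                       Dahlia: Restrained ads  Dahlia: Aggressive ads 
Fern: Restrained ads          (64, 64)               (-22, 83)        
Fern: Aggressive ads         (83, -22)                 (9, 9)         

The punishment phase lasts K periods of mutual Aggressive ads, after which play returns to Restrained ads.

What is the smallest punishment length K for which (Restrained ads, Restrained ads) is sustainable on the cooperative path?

IC: δ(1−δ^K)/(1−δ) ≥ (83−64)/(64−9) = 19/55.
With δ = 1/3: need 1 − δ^K ≥ 19/55·(1−1/3)/(1/3), i.e. δ^K ≤ 0.3091.
Since (1/3)^1 = 0.3333 and (1/3)^2 = 0.1111, the smallest such K is 2.

2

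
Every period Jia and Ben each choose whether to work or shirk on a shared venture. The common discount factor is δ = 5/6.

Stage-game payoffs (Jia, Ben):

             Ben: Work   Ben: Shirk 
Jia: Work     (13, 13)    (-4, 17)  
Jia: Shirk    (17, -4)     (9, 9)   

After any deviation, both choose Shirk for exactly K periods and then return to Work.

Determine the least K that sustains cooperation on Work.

2

IC: δ(1−δ^K)/(1−δ) ≥ (17−13)/(13−9) = 1.
With δ = 5/6: need 1 − δ^K ≥ 1·(1−5/6)/(5/6), i.e. δ^K ≤ 0.8000.
Since (5/6)^1 = 0.8333 and (5/6)^2 = 0.6944, the smallest such K is 2.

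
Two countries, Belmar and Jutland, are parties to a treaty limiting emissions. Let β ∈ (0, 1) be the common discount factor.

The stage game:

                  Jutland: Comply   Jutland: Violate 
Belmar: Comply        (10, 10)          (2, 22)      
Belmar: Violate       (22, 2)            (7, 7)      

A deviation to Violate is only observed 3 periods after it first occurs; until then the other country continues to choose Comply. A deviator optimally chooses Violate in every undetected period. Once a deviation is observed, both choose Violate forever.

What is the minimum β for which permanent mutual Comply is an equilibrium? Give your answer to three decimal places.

0.928

Deviating for the 3 undetected periods gains 22−10 = 12 per period over cooperation, then loses 10−7 = 3 per period forever once punishment starts.
Gain: 12(1 + β + … + β^2); loss: 3·β^3/(1−β).
No profitable deviation ⇔ 12(1−β^3) ≤ 3·β^3, i.e. β^3 ≥ 12/(12+3) = 4/5.
Hence β ≥ (4/5)^(1/3) ≈ 0.928.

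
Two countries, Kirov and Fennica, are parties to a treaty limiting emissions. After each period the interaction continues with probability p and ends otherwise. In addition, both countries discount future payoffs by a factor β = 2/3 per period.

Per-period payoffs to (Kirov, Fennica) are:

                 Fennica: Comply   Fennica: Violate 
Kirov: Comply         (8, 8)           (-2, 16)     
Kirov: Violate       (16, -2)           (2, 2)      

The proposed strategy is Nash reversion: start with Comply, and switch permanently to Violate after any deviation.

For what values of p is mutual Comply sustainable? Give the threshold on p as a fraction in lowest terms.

6/7

Expected continuation weight on next period's payoff is β·p = 2/3·p, which plays the role of the discount factor.
Cooperation requires 2/3·p ≥ (16−8)/(16−2) = 4/7, hence p ≥ 6/7.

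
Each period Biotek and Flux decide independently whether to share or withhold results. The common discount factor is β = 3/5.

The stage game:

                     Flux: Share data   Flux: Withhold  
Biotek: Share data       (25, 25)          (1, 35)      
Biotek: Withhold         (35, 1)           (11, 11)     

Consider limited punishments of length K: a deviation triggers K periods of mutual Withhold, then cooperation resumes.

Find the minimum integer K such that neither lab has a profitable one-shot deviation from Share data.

2

No profitable deviation requires (25−11)(β+…+β^K) ≥ 35−25, i.e. β+…+β^K ≥ 5/7 ≈ 0.7143.
With β = 3/5, the partial sums are K=1: 0.6000, K=2: 0.9600.
K = 2 is the first length at which the sum reaches 0.7143.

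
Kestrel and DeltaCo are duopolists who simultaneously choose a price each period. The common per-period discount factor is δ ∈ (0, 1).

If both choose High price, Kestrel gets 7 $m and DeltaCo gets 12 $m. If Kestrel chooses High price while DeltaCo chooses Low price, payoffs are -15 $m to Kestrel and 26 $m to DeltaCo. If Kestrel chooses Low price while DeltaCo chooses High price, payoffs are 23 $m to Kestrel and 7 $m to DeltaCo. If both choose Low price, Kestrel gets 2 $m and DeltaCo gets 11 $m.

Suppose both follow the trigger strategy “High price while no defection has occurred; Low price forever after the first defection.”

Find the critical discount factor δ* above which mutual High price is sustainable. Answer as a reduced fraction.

14/15

For Kestrel: deviation gain 23−7 = 16, per-period punishment loss 7−2 = 5. IC gives δ ≥ 16/21.
For DeltaCo: gain 14, loss 1 per period, so δ ≥ 14/15.
The tighter constraint is DeltaCo's, so cooperation needs δ ≥ 14/15.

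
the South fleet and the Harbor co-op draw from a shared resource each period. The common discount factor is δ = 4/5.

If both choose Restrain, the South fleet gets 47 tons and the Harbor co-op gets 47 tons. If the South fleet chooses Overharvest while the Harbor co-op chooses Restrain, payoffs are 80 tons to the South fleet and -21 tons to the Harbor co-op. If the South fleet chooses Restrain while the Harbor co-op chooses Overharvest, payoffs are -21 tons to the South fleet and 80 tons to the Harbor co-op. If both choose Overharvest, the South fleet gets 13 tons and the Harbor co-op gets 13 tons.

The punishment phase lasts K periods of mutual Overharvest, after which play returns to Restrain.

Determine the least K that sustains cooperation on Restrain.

No profitable deviation requires (47−13)(δ+…+δ^K) ≥ 80−47, i.e. δ+…+δ^K ≥ 33/34 ≈ 0.9706.
With δ = 4/5, the partial sums are K=1: 0.8000, K=2: 1.4400.
K = 2 is the first length at which the sum reaches 0.9706.

2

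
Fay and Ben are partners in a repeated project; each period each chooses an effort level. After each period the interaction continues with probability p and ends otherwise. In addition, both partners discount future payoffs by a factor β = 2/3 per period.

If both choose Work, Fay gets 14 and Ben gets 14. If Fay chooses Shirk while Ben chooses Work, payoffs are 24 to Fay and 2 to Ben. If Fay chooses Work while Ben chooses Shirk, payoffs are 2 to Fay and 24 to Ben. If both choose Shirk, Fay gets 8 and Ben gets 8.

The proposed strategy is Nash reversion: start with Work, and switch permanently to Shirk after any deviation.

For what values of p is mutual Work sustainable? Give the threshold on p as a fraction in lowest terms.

Expected continuation weight on next period's payoff is β·p = 2/3·p, which plays the role of the discount factor.
Cooperation requires 2/3·p ≥ (24−14)/(24−8) = 5/8, hence p ≥ 15/16.

15/16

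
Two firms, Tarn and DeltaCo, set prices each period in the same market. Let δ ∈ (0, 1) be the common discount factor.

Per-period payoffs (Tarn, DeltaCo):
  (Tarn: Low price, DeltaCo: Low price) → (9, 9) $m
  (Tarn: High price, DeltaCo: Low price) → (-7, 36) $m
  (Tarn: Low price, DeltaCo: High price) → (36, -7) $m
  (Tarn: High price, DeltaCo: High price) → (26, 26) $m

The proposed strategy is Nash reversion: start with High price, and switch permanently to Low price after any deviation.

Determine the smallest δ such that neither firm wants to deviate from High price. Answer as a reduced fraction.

10/27

Under grim trigger the critical discount factor is (T−C)/(T−P) with T = 36, C = 26, P = 9.
δ* = (36−26)/(36−9) = 10/27.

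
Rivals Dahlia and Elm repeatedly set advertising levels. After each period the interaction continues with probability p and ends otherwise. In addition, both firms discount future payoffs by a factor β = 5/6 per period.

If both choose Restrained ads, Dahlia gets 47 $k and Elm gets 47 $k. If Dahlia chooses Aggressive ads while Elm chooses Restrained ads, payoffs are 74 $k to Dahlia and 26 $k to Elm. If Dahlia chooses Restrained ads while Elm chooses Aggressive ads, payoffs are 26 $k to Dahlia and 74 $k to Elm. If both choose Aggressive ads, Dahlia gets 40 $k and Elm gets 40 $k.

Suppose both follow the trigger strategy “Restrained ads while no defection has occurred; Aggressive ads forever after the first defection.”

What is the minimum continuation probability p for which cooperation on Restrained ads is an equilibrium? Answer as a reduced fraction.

81/85

Expected continuation weight on next period's payoff is β·p = 5/6·p, which plays the role of the discount factor.
Cooperation requires 5/6·p ≥ (74−47)/(74−40) = 27/34, hence p ≥ 81/85.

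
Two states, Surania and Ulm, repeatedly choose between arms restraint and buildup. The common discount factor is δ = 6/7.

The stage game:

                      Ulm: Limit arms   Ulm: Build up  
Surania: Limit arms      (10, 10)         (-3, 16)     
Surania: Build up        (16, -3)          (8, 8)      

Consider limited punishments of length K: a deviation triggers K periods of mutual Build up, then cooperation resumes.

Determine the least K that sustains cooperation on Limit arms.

IC: δ(1−δ^K)/(1−δ) ≥ (16−10)/(10−8) = 3.
With δ = 6/7: need 1 − δ^K ≥ 3·(1−6/7)/(6/7), i.e. δ^K ≤ 0.5000.
Since (6/7)^4 = 0.5398 and (6/7)^5 = 0.4627, the smallest such K is 5.

5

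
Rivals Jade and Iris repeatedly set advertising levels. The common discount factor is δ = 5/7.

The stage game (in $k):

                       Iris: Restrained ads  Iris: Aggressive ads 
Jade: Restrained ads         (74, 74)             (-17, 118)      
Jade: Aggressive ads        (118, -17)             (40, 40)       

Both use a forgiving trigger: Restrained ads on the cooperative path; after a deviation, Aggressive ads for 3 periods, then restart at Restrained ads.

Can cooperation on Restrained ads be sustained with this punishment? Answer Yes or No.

IC: δ+…+δ^3 ≥ (118−74)/(74−40) = 22/17.
At δ = 5/7: partial sum = 1.5889 ≥ 1.2941. Cooperation sustainable.

Yes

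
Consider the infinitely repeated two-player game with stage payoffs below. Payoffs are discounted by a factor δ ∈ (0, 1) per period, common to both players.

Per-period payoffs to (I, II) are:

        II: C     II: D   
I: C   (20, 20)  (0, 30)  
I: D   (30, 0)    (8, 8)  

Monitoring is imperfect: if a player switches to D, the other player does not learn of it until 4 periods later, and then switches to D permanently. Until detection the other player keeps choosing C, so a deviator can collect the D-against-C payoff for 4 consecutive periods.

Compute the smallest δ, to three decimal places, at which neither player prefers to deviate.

The best deviation is to choose D for all 4 undetected periods, earning 30 each, then 8 forever once detected.
Deviation value: 30(1−δ^4)/(1−δ) + 8δ^4/(1−δ); cooperation value: 20/(1−δ).
IC: 20 ≥ 30(1−δ^4) + 8δ^4 = 30 − 22δ^4.
So δ^4 ≥ 10/22 = 5/11, giving δ ≥ (5/11)^(1/4) ≈ 0.821.

0.821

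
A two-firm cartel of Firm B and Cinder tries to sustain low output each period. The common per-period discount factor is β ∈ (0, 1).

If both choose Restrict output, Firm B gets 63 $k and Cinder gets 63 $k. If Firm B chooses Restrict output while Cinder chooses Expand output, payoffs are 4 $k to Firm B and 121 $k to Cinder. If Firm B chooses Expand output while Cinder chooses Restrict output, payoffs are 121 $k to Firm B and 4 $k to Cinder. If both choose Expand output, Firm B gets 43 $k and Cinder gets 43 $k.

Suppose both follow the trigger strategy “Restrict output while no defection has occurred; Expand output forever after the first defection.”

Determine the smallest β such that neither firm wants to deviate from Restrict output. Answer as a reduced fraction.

Under grim trigger the critical discount factor is (T−C)/(T−P) with T = 121, C = 63, P = 43.
β* = (121−63)/(121−43) = 58/78 = 29/39.

29/39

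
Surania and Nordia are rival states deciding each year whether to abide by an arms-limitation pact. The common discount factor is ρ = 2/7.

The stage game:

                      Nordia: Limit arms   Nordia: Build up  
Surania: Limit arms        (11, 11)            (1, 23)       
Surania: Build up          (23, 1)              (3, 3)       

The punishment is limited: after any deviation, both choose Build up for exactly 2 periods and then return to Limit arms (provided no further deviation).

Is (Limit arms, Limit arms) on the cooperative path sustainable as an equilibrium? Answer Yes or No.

No

A one-shot deviation gives 23 now, then 3 for 2 periods, then back to 11.
Gain from deviating: (23−11) today; loss: (11−3) in each of the next 2 periods.
No-deviation condition: (11−3)(ρ+…+ρ^2) ≥ 23−11, i.e. ρ+…+ρ^2 ≥ 3/2.
At ρ = 2/7: ρ+…+ρ^2 = 0.3673 < 1.5000.
So cooperation is not sustainable.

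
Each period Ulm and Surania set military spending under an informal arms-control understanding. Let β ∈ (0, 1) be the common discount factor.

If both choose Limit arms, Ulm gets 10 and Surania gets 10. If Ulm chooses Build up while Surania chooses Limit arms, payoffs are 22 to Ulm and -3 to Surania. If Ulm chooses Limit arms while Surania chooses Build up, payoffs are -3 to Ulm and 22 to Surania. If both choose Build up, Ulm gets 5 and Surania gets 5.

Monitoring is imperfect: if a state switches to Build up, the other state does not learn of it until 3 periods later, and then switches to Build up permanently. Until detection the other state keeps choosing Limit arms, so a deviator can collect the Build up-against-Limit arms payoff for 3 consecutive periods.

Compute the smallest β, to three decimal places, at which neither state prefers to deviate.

Deviating for the 3 undetected periods gains 22−10 = 12 per period over cooperation, then loses 10−5 = 5 per period forever once punishment starts.
Gain: 12(1 + β + … + β^2); loss: 5·β^3/(1−β).
No profitable deviation ⇔ 12(1−β^3) ≤ 5·β^3, i.e. β^3 ≥ 12/(12+5) = 12/17.
Hence β ≥ (12/17)^(1/3) ≈ 0.890.

0.890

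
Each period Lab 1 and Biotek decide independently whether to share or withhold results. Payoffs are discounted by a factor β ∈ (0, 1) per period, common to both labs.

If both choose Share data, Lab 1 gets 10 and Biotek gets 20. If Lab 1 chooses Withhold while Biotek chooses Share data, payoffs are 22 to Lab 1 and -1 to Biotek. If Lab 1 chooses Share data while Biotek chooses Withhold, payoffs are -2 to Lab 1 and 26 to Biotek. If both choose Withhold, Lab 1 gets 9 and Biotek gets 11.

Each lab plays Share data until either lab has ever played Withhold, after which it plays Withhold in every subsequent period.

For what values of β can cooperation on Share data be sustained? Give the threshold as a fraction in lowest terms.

12/13

Lab 1: cooperation gives 10 each period; deviation gives 22 once then 9 forever.
  10/(1−β) ≥ 22 + 9β/(1−β) ⇒ β ≥ 12/13.
Biotek: cooperation gives 20 each period; deviation gives 26 once then 11 forever.
  β ≥ 6/15 = 2/5.
Both must hold, so the binding constraint is Lab 1's: β ≥ 12/13.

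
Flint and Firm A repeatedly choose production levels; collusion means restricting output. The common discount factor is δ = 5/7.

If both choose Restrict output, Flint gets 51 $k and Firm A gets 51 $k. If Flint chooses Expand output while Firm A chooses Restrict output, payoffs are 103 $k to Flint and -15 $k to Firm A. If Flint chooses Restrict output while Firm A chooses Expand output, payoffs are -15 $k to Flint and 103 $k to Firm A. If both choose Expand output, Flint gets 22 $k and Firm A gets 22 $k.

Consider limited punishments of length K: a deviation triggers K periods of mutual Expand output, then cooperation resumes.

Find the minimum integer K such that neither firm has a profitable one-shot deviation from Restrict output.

Need Σ_{k=1}^{K} δ^k ≥ (103−51)/(51−22) = 1.7931 at δ = 5/7.
At K = 3 the sum is 1.5889 < 1.7931; at K = 4 it is 1.8492 ≥ 1.7931.
So the minimum punishment length is K = 4.

4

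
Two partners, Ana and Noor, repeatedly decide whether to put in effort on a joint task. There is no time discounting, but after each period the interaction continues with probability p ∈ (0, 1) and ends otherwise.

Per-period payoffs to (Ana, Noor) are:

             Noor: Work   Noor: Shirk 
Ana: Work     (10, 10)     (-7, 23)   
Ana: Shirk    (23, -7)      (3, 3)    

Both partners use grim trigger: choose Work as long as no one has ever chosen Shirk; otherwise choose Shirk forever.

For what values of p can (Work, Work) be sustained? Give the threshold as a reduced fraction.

Expected cooperation value is 10 + p·10 + p²·10 + … = 10/(1−p); deviation gives 23 + p·3/(1−p).
10 ≥ 23(1−p) + 3p ⇒ 20p ≥ 13 ⇒ p ≥ 13/20.

13/20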